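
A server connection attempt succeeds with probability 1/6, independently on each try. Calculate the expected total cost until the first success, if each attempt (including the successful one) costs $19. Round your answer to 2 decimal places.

E[#attempts] = 1/p = 6; E[cost] = 19·6 = 114.
≈ 114.00

$114.00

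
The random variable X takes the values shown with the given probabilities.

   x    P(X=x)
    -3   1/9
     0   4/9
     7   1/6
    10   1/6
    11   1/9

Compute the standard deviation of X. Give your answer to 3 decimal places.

5.042

E[X] = 67/18, E[X²] = 707/18
Var(X) = E[X²] − (E[X])² = 707/18 − 4489/324 = 8237/324
SD(X) = √(8237/324) ≈ 5.042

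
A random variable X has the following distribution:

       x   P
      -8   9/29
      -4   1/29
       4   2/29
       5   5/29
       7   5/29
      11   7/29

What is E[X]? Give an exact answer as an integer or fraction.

E[X] = (9/29)·(-8) + (1/29)·(-4) + (2/29)·4 + (5/29)·5 + (5/29)·7 + (7/29)·11
     = 69/29

69/29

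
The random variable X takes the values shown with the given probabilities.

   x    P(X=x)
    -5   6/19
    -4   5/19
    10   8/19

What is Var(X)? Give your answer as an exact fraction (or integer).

18670/361

E[X] = (6/19)·(-5) + (5/19)·(-4) + (8/19)·10 = 30/19
E[X²] = (6/19)·25 + (5/19)·16 + (8/19)·100 = 1030/19
Var(X) = 1030/19 − (30/19)² = 18670/361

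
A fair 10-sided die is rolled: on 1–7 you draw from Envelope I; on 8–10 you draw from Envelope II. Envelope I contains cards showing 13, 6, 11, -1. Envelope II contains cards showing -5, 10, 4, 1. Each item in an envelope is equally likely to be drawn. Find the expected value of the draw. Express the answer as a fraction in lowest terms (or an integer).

233/40

E[X | Envelope I] = (13 + 6 + 11 − 1)/4 = 29/4
E[X | Envelope II] = (-5 + 10 + 4 + 1)/4 = 5/2
E[X] = (7/10)·29/4 + (3/10)·5/2 = 233/40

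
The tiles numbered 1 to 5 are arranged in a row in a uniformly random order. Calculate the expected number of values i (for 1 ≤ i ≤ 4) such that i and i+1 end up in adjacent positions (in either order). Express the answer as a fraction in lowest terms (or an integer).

8/5

For each i ∈ {1,…,4}, let Xᵢ = 1 if i and i+1 are adjacent. P(Xᵢ=1) = 2·(5−1)!/5! = 2/5.
By linearity, E[ΣXᵢ] = (4)·(2/5) = 8/5.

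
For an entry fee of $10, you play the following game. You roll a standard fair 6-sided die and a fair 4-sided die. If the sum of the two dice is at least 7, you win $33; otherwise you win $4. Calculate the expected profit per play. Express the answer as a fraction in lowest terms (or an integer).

73/12 dollars

E[payout] = (7/12)·4 + (5/12)·33 = 193/12
Expected profit = 193/12 − 10 = 73/12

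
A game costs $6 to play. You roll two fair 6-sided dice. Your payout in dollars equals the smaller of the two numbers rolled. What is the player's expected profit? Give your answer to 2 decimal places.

-$3.47

Distribution of the smaller of the two numbers rolled: 1 w.p. 11/36, 2 w.p. 1/4, 3 w.p. 7/36, 4 w.p. 5/36, 5 w.p. 1/12, 6 w.p. 1/36
E[payout] = (11/36)·1 + (1/4)·2 + (7/36)·3 + (5/36)·4 + (1/12)·5 + (1/36)·6 = 91/36
Expected profit = 91/36 − 6 = -125/36 ≈ -$3.47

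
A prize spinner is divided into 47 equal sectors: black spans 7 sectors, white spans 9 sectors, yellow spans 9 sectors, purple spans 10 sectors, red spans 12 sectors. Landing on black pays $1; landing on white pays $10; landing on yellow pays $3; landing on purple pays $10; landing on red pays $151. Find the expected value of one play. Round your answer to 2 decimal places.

E[payout] = (7/47)·1 + (9/47)·10 + (9/47)·3 + (10/47)·10 + (12/47)·151 = 2036/47
≈ $43.32

$43.32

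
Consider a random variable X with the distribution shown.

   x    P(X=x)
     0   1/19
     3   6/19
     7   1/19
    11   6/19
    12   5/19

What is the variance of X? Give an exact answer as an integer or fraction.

6630/361

E[X] = (1/19)·0 + (6/19)·3 + (1/19)·7 + (6/19)·11 + (5/19)·12 = 151/19
E[X²] = (1/19)·0 + (6/19)·9 + (1/19)·49 + (6/19)·121 + (5/19)·144 = 1549/19
Var(X) = 1549/19 − (151/19)² = 6630/361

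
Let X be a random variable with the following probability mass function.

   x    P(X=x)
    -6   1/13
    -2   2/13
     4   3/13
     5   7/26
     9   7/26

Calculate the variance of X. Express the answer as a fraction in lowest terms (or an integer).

3418/169

E[X] = (1/13)·(-6) + (2/13)·(-2) + (3/13)·4 + (7/26)·5 + (7/26)·9 = 51/13
E[X²] = (1/13)·36 + (2/13)·4 + (3/13)·16 + (7/26)·25 + (7/26)·81 = 463/13
Var(X) = 463/13 − (51/13)² = 3418/169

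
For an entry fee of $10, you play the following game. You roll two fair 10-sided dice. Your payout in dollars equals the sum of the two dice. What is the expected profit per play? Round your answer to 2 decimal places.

$1.00

Distribution of the sum of the two dice: 2 w.p. 1/100, 3 w.p. 1/50, 4 w.p. 3/100, 5 w.p. 1/25, 6 w.p. 1/20, 7 w.p. 3/50, …
E[payout] = (1/100)·2 + (1/50)·3 + (3/100)·4 + (1/25)·5 + (1/20)·6 + (3/50)·7 + (7/100)·8 + (2/25)·9 + (9/100)·10 + (1/10)·11 + (9/100)·12 + (2/25)·13 + (7/100)·14 + (3/50)·15 + (1/20)·16 + (1/25)·17 + (3/100)·18 + (1/50)·19 + (1/100)·20 = 11
Expected profit = 11 − 10 = 1 ≈ $1.00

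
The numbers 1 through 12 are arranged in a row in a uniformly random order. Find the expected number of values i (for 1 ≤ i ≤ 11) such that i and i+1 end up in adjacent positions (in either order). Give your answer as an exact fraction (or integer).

For each i ∈ {1,…,11}, let Xᵢ = 1 if i and i+1 are adjacent. P(Xᵢ=1) = 2·(12−1)!/12! = 2/12.
By linearity, E[ΣXᵢ] = (11)·(2/12) = 11/6.

11/6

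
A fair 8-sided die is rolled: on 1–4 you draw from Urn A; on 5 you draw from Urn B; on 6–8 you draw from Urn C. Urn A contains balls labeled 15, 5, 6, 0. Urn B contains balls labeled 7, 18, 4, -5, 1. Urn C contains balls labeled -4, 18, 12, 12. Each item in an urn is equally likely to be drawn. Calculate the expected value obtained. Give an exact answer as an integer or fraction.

E[X | Urn A] = (15 + 5 + 6 + 0)/4 = 13/2
E[X | Urn B] = (7 + 18 + 4 − 5 + 1)/5 = 5
E[X | Urn C] = (-4 + 18 + 12 + 12)/4 = 19/2
E[X] = (1/2)·13/2 + (1/8)·5 + (3/8)·19/2 = 119/16

119/16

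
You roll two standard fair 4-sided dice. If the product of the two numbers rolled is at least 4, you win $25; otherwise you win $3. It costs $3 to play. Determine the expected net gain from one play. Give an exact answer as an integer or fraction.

E[payout] = (5/16)·3 + (11/16)·25 = 145/8
Expected profit = 145/8 − 3 = 121/8

121/8 dollars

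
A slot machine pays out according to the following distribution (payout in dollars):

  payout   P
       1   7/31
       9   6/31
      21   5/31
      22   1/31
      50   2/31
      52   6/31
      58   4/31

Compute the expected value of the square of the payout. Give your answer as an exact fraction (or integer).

37862/31

E[X²] = (7/31)·1 + (6/31)·81 + (5/31)·441 + (1/31)·484 + (2/31)·2500 + (6/31)·2704 + (4/31)·3364
     = 37862/31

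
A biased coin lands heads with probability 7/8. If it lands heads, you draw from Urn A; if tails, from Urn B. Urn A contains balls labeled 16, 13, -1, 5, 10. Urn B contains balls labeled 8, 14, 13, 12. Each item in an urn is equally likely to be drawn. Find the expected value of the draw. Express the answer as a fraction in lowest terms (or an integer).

1439/160

E[X | Urn A] = (16 + 13 − 1 + 5 + 10)/5 = 43/5
E[X | Urn B] = (8 + 14 + 13 + 12)/4 = 47/4
E[X] = (7/8)·43/5 + (1/8)·47/4 = 1439/160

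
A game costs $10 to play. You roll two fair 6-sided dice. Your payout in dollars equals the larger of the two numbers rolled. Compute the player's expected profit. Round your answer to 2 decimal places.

Distribution of the larger of the two numbers rolled: 1 w.p. 1/36, 2 w.p. 1/12, 3 w.p. 5/36, 4 w.p. 7/36, 5 w.p. 1/4, 6 w.p. 11/36
E[payout] = (1/36)·1 + (1/12)·2 + (5/36)·3 + (7/36)·4 + (1/4)·5 + (11/36)·6 = 161/36
Expected profit = 161/36 − 10 = -199/36 ≈ -$5.53

-$5.53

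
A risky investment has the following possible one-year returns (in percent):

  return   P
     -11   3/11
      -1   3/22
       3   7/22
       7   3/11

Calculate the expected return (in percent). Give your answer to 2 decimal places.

-0.27

E[X] = (3/11)·(-11) + (3/22)·(-1) + (7/22)·3 + (3/11)·7
     = -3/11 ≈ -0.27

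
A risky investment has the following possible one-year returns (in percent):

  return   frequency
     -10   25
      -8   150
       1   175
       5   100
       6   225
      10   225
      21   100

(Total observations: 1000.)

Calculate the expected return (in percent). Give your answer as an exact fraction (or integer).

Total = 1000, so P(return=-10) = 25/1000, etc.
E[X] = (1/40)·(-10) + (3/20)·(-8) + (7/40)·1 + (1/10)·5 + (9/40)·6 + (9/40)·10 + (1/10)·21
     = 197/40

197/40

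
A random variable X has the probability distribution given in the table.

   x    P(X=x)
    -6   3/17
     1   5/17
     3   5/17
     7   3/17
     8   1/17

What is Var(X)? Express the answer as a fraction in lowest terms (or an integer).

5312/289

E[X] = (3/17)·(-6) + (5/17)·1 + (5/17)·3 + (3/17)·7 + (1/17)·8 = 31/17
E[X²] = (3/17)·36 + (5/17)·1 + (5/17)·9 + (3/17)·49 + (1/17)·64 = 369/17
Var(X) = 369/17 − (31/17)² = 5312/289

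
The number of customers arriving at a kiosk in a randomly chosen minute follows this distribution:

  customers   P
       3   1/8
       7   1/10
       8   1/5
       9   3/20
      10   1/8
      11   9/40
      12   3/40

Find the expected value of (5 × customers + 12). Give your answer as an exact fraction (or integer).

E[5x+12] = (1/8)·27 + (1/10)·47 + (1/5)·52 + (3/20)·57 + (1/8)·62 + (9/40)·67 + (3/40)·72
     = 221/4

221/4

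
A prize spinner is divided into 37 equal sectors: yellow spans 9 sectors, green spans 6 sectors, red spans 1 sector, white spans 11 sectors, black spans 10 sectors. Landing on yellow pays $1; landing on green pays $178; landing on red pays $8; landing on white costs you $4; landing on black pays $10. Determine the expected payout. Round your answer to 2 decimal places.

$30.84

E[payout] = (9/37)·1 + (6/37)·178 + (1/37)·8 + (11/37)·(-4) + (10/37)·10 = 1141/37
≈ $30.84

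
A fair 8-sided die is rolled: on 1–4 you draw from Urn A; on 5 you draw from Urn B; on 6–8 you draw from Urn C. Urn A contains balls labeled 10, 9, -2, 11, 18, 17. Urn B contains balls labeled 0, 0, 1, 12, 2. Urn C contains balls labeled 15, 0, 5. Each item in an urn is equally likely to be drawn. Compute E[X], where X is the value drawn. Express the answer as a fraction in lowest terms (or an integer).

E[X | Urn A] = (10 + 9 − 2 + 11 + 18 + 17)/6 = 21/2
E[X | Urn B] = (0 + 0 + 1 + 12 + 2)/5 = 3
E[X | Urn C] = (15 + 0 + 5)/3 = 20/3
E[X] = (1/2)·21/2 + (1/8)·3 + (3/8)·20/3 = 65/8

65/8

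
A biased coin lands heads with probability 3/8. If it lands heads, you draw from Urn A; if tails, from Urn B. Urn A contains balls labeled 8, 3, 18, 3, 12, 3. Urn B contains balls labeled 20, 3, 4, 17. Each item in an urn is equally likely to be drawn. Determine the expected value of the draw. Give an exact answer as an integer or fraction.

E[X | Urn A] = (8 + 3 + 18 + 3 + 12 + 3)/6 = 47/6
E[X | Urn B] = (20 + 3 + 4 + 17)/4 = 11
E[X] = (3/8)·47/6 + (5/8)·11 = 157/16

157/16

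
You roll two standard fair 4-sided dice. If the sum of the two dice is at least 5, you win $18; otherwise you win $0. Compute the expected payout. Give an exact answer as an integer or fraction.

45/4 dollars

E[payout] = (3/8)·0 + (5/8)·18 = 45/4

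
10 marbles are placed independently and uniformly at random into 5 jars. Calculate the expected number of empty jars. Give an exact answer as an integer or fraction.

1048576/1953125

Let Xⱼ=1 if jar j is empty. P(Xⱼ=1) = ((5-1)/5)^10 = 1048576/9765625.
By linearity, E[#empty] = 5·1048576/9765625 = 1048576/1953125.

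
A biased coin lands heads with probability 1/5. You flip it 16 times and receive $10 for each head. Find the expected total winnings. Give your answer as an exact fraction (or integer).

$32

E[#heads] = 16·1/5 = 16/5 (linearity over flips).
E[winnings] = 10·16/5 = 32.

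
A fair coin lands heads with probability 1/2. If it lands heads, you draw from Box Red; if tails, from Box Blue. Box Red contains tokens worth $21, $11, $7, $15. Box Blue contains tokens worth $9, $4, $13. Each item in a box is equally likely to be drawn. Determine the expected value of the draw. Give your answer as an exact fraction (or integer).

133/12 dollars

E[X | Box Red] = (21 + 11 + 7 + 15)/4 = 27/2
E[X | Box Blue] = (9 + 4 + 13)/3 = 26/3
E[X] = (1/2)·27/2 + (1/2)·26/3 = 133/12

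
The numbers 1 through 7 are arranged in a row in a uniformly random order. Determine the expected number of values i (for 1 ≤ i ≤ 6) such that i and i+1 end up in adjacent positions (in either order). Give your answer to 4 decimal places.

For each i ∈ {1,…,6}, let Xᵢ = 1 if i and i+1 are adjacent. P(Xᵢ=1) = 2·(7−1)!/7! = 2/7.
By linearity, E[ΣXᵢ] = (6)·(2/7) = 12/7.
≈ 1.7143

1.7143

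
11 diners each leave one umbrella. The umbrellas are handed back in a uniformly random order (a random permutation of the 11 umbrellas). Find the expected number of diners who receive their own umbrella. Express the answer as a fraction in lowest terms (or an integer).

Let Xᵢ = 1 if person i gets their own umbrella. For each i, P(Xᵢ=1) = 1/11.
By linearity of expectation, E[X₁+…+X_11] = 11·(1/11) = 1.

1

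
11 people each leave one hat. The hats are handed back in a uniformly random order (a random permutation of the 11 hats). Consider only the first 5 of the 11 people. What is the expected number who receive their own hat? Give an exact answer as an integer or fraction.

Let Xᵢ = 1 if person i gets their own hat. For each i, P(Xᵢ=1) = 1/11.
By linearity of expectation, E[X₁+…+X_5] = 5·(1/11) = 5/11.

5/11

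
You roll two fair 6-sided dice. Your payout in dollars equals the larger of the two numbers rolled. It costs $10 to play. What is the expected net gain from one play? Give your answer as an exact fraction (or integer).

Distribution of the larger of the two numbers rolled: 1 w.p. 1/36, 2 w.p. 1/12, 3 w.p. 5/36, 4 w.p. 7/36, 5 w.p. 1/4, 6 w.p. 11/36
E[payout] = (1/36)·1 + (1/12)·2 + (5/36)·3 + (7/36)·4 + (1/4)·5 + (11/36)·6 = 161/36
Expected profit = 161/36 − 10 = -199/36

-199/36 dollars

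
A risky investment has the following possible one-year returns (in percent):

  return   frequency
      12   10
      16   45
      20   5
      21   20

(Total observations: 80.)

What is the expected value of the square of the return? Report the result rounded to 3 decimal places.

297.250

Total = 80, so P(return=12) = 10/80, etc.
E[X²] = (1/8)·144 + (9/16)·256 + (1/16)·400 + (1/4)·441
     = 1189/4 ≈ 297.250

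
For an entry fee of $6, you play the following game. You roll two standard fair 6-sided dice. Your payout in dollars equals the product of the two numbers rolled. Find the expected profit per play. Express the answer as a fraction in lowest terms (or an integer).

Distribution of the product of the two numbers rolled: 1 w.p. 1/36, 2 w.p. 1/18, 3 w.p. 1/18, 4 w.p. 1/12, 5 w.p. 1/18, 6 w.p. 1/9, …
E[payout] = (1/36)·1 + (1/18)·2 + (1/18)·3 + (1/12)·4 + (1/18)·5 + (1/9)·6 + (1/18)·8 + (1/36)·9 + (1/18)·10 + (1/9)·12 + (1/18)·15 + (1/36)·16 + (1/18)·18 + (1/18)·20 + (1/18)·24 + (1/36)·25 + (1/18)·30 + (1/36)·36 = 49/4
Expected profit = 49/4 − 6 = 25/4

25/4 dollars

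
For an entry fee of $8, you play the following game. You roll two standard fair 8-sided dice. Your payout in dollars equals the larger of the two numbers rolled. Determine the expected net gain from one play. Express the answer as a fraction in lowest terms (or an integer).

Distribution of the larger of the two numbers rolled: 1 w.p. 1/64, 2 w.p. 3/64, 3 w.p. 5/64, 4 w.p. 7/64, 5 w.p. 9/64, 6 w.p. 11/64, …
E[payout] = (1/64)·1 + (3/64)·2 + (5/64)·3 + (7/64)·4 + (9/64)·5 + (11/64)·6 + (13/64)·7 + (15/64)·8 = 93/16
Expected profit = 93/16 − 8 = -35/16

-35/16 dollars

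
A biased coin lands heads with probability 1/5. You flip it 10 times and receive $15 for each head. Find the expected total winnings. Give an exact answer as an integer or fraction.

E[#heads] = 10·1/5 = 2 (linearity over flips).
E[winnings] = 15·2 = 30.

$30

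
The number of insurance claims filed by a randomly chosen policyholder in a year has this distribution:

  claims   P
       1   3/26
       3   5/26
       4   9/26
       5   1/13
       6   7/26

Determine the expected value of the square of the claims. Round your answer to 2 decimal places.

E[X²] = (3/26)·1 + (5/26)·9 + (9/26)·16 + (1/13)·25 + (7/26)·36
     = 19 ≈ 19.00

19.00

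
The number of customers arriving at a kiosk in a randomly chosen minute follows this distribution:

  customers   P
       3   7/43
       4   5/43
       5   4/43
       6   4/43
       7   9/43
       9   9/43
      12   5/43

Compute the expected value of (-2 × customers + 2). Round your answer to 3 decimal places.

-11.442

E[-2x+2] = (7/43)·(-4) + (5/43)·(-6) + (4/43)·(-8) + (4/43)·(-10) + (9/43)·(-12) + (9/43)·(-16) + (5/43)·(-22)
     = -492/43 ≈ -11.442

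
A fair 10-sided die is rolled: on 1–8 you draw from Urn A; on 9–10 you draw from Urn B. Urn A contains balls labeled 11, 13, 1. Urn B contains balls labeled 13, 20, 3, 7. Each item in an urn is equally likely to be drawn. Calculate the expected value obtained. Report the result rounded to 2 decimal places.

8.82

E[X | Urn A] = (11 + 13 + 1)/3 = 25/3
E[X | Urn B] = (13 + 20 + 3 + 7)/4 = 43/4
E[X] = (4/5)·25/3 + (1/5)·43/4 = 529/60 ≈ 8.82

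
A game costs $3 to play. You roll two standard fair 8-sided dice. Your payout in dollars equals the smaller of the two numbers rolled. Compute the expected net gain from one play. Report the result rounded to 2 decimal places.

Distribution of the smaller of the two numbers rolled: 1 w.p. 15/64, 2 w.p. 13/64, 3 w.p. 11/64, 4 w.p. 9/64, 5 w.p. 7/64, 6 w.p. 5/64, …
E[payout] = (15/64)·1 + (13/64)·2 + (11/64)·3 + (9/64)·4 + (7/64)·5 + (5/64)·6 + (3/64)·7 + (1/64)·8 = 51/16
Expected profit = 51/16 − 3 = 3/16 ≈ $0.19

$0.19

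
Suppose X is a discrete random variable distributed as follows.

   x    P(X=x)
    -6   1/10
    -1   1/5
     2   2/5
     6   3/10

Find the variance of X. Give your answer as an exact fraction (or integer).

E[X] = (1/10)·(-6) + (1/5)·(-1) + (2/5)·2 + (3/10)·6 = 9/5
E[X²] = (1/10)·36 + (1/5)·1 + (2/5)·4 + (3/10)·36 = 81/5
Var(X) = 81/5 − (9/5)² = 324/25

324/25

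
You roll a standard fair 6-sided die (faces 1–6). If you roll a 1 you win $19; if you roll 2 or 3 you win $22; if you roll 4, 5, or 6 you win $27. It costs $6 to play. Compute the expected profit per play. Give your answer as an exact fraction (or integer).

$18

E[payout] = (1/6)·19 + (1/3)·22 + (1/2)·27 = 24
Expected profit = 24 − 6 = 18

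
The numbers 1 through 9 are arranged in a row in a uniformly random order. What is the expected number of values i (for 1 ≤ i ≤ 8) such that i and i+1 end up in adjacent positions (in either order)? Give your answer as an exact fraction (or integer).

16/9

For each i ∈ {1,…,8}, let Xᵢ = 1 if i and i+1 are adjacent. P(Xᵢ=1) = 2·(9−1)!/9! = 2/9.
By linearity, E[ΣXᵢ] = (8)·(2/9) = 16/9.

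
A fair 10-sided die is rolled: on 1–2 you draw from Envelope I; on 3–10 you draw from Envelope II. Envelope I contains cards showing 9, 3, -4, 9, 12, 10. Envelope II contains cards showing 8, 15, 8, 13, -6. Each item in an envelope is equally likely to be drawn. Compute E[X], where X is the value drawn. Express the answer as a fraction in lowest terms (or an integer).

E[X | Envelope I] = (9 + 3 − 4 + 9 + 12 + 10)/6 = 13/2
E[X | Envelope II] = (8 + 15 + 8 + 13 − 6)/5 = 38/5
E[X] = (1/5)·13/2 + (4/5)·38/5 = 369/50

369/50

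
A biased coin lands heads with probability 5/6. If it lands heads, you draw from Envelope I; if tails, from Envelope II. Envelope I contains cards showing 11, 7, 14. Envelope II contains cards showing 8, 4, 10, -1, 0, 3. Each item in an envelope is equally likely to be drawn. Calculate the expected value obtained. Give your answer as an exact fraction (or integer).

86/9

E[X | Envelope I] = (11 + 7 + 14)/3 = 32/3
E[X | Envelope II] = (8 + 4 + 10 − 1 + 0 + 3)/6 = 4
E[X] = (5/6)·32/3 + (1/6)·4 = 86/9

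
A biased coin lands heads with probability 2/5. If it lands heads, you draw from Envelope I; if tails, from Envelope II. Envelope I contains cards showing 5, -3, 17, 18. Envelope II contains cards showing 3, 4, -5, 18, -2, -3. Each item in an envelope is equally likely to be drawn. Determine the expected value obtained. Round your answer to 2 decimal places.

E[X | Envelope I] = (5 − 3 + 17 + 18)/4 = 37/4
E[X | Envelope II] = (3 + 4 − 5 + 18 − 2 − 3)/6 = 5/2
E[X] = (2/5)·37/4 + (3/5)·5/2 = 26/5 ≈ 5.20

5.20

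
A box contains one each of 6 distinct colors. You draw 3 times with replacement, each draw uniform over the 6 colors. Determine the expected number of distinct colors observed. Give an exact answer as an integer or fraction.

Let Xⱼ=1 if type j appears at least once. P(Xⱼ=1) = 1 − ((6−1)/6)^3 = 91/216.
E[#distinct] = 6·91/216 = 91/36.

91/36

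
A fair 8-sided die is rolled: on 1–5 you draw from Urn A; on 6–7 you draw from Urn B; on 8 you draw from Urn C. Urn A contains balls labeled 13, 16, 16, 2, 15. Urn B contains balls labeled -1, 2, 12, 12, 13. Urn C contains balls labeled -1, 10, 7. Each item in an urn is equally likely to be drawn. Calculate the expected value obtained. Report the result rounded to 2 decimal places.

10.32

E[X | Urn A] = (13 + 16 + 16 + 2 + 15)/5 = 62/5
E[X | Urn B] = (-1 + 2 + 12 + 12 + 13)/5 = 38/5
E[X | Urn C] = (-1 + 10 + 7)/3 = 16/3
E[X] = (5/8)·62/5 + (1/4)·38/5 + (1/8)·16/3 = 619/60 ≈ 10.32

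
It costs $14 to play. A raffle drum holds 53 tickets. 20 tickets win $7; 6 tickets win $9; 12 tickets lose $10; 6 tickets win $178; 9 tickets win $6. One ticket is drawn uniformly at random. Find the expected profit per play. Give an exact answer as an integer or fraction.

454/53 dollars

E[payout] = (20/53)·7 + (6/53)·9 + (12/53)·(-10) + (6/53)·178 + (9/53)·6 = 1196/53
Expected profit = 1196/53 − 14 = 454/53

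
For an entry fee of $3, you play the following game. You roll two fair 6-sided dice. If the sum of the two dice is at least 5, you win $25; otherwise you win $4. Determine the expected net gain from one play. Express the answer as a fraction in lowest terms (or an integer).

E[payout] = (1/6)·4 + (5/6)·25 = 43/2
Expected profit = 43/2 − 3 = 37/2

37/2 dollars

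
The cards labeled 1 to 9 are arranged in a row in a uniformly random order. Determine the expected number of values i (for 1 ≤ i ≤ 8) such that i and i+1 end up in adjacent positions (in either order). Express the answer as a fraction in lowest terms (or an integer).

16/9

For each i ∈ {1,…,8}, let Xᵢ = 1 if i and i+1 are adjacent. P(Xᵢ=1) = 2·(9−1)!/9! = 2/9.
By linearity, E[ΣXᵢ] = (8)·(2/9) = 16/9.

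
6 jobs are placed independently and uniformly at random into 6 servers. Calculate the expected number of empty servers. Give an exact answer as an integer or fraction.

Let Xⱼ=1 if server j is empty. P(Xⱼ=1) = ((6-1)/6)^6 = 15625/46656.
By linearity, E[#empty] = 6·15625/46656 = 15625/7776.

15625/7776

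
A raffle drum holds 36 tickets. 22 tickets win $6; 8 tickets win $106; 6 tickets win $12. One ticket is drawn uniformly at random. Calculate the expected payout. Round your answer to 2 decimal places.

E[payout] = (22/36)·6 + (8/36)·106 + (6/36)·12 = 263/9
≈ $29.22

$29.22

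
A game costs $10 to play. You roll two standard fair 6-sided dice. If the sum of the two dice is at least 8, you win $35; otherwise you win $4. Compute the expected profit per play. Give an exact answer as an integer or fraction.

83/12 dollars

E[payout] = (7/12)·4 + (5/12)·35 = 203/12
Expected profit = 203/12 − 10 = 83/12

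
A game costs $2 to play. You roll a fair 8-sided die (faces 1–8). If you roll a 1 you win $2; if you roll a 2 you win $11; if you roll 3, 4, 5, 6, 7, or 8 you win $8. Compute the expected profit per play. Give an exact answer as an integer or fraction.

E[payout] = (1/8)·2 + (3/4)·8 + (1/8)·11 = 61/8
Expected profit = 61/8 − 2 = 45/8

45/8 dollars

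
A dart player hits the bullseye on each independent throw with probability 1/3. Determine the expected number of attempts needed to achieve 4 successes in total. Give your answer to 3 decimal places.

12.000

By linearity (sum of 4 independent geometric waits), E[trials] = 4/p = 4/(1/3) = 12.
≈ 12.000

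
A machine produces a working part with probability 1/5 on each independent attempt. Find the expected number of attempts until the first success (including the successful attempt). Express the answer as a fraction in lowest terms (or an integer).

For a geometric distribution, E[trials] = 1/p = 1/(1/5) = 5.

5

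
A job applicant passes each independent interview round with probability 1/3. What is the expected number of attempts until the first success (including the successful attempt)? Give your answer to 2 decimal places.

3.00

For a geometric distribution, E[trials] = 1/p = 1/(1/3) = 3.
≈ 3.00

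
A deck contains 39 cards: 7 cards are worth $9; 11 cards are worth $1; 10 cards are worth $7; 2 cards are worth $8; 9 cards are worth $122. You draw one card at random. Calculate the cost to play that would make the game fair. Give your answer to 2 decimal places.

E[payout] = (7/39)·9 + (11/39)·1 + (10/39)·7 + (2/39)·8 + (9/39)·122 = 1258/39
Fair fee = E[payout] = 1258/39 ≈ $32.26

$32.26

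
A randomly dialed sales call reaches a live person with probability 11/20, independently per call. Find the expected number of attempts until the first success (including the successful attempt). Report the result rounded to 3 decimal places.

1.818

For a geometric distribution, E[trials] = 1/p = 1/(11/20) = 20/11.
≈ 1.818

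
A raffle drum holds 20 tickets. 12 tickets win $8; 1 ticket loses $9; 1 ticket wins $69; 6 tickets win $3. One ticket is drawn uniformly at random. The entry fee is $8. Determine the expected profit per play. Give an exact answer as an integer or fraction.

E[payout] = (12/20)·8 + (1/20)·(-9) + (1/20)·69 + (6/20)·3 = 87/10
Expected profit = 87/10 − 8 = 7/10

7/10 dollars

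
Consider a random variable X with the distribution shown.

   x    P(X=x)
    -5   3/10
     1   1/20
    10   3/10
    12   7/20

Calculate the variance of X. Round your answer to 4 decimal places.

E[X] = (3/10)·(-5) + (1/20)·1 + (3/10)·10 + (7/20)·12 = 23/4
E[X²] = (3/10)·25 + (1/20)·1 + (3/10)·100 + (7/20)·144 = 1759/20
Var(X) = 1759/20 − (23/4)² = 4391/80 ≈ 54.8875

54.8875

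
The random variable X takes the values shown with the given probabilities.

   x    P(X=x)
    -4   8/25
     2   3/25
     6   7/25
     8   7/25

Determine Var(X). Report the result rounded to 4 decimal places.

25.3056

E[X] = (8/25)·(-4) + (3/25)·2 + (7/25)·6 + (7/25)·8 = 72/25
E[X²] = (8/25)·16 + (3/25)·4 + (7/25)·36 + (7/25)·64 = 168/5
Var(X) = 168/5 − (72/25)² = 15816/625 ≈ 25.3056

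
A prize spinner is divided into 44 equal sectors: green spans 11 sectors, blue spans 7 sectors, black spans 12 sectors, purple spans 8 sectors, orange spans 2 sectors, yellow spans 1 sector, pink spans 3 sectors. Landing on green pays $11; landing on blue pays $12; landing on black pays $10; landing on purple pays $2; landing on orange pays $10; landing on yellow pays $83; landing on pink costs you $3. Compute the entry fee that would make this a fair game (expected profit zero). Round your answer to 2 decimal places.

E[payout] = (11/44)·11 + (7/44)·12 + (12/44)·10 + (8/44)·2 + (2/44)·10 + (1/44)·83 + (3/44)·(-3) = 435/44
Fair fee = E[payout] = 435/44 ≈ $9.89

$9.89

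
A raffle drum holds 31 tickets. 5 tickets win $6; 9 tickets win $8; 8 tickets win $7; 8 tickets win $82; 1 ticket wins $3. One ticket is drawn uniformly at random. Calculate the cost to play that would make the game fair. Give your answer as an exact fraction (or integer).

817/31 dollars

E[payout] = (5/31)·6 + (9/31)·8 + (8/31)·7 + (8/31)·82 + (1/31)·3 = 817/31
Fair fee = E[payout] = 817/31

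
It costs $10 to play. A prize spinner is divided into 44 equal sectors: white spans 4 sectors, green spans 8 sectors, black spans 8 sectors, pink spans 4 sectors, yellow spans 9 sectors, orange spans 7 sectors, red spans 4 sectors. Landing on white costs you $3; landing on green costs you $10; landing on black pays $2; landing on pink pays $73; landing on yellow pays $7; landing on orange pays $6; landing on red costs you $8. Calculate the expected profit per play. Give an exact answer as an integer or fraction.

E[payout] = (4/44)·(-3) + (8/44)·(-10) + (8/44)·2 + (4/44)·73 + (9/44)·7 + (7/44)·6 + (4/44)·(-8) = 289/44
Expected profit = 289/44 − 10 = -151/44

-151/44 dollars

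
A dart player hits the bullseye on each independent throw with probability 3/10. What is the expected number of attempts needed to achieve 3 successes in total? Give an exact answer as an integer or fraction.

10

By linearity (sum of 3 independent geometric waits), E[trials] = 3/p = 3/(3/10) = 10.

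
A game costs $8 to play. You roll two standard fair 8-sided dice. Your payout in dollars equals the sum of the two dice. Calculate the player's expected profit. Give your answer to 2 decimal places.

Distribution of the sum of the two dice: 2 w.p. 1/64, 3 w.p. 1/32, 4 w.p. 3/64, 5 w.p. 1/16, 6 w.p. 5/64, 7 w.p. 3/32, …
E[payout] = (1/64)·2 + (1/32)·3 + (3/64)·4 + (1/16)·5 + (5/64)·6 + (3/32)·7 + (7/64)·8 + (1/8)·9 + (7/64)·10 + (3/32)·11 + (5/64)·12 + (1/16)·13 + (3/64)·14 + (1/32)·15 + (1/64)·16 = 9
Expected profit = 9 − 8 = 1 ≈ $1.00

$1.00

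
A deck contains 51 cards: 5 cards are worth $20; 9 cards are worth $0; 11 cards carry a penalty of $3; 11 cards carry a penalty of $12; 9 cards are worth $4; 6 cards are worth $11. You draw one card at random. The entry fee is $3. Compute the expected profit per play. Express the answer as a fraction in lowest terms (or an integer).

E[payout] = (5/51)·20 + (9/51)·0 + (11/51)·(-3) + (11/51)·(-12) + (9/51)·4 + (6/51)·11 = 37/51
Expected profit = 37/51 − 3 = -116/51

-116/51 dollars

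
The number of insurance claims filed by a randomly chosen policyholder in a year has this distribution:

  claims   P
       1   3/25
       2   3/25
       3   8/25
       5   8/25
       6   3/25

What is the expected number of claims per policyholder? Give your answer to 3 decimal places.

3.640

E[X] = (3/25)·1 + (3/25)·2 + (8/25)·3 + (8/25)·5 + (3/25)·6
     = 91/25 ≈ 3.640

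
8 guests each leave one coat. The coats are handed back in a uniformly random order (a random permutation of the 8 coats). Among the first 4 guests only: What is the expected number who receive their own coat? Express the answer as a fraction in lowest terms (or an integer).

Let Xᵢ = 1 if person i gets their own coat. For each i, P(Xᵢ=1) = 1/8.
By linearity of expectation, E[X₁+…+X_4] = 4·(1/8) = 1/2.

1/2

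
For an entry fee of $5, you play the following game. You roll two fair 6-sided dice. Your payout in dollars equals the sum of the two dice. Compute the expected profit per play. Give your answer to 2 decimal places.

$2.00

Distribution of the sum of the two dice: 2 w.p. 1/36, 3 w.p. 1/18, 4 w.p. 1/12, 5 w.p. 1/9, 6 w.p. 5/36, 7 w.p. 1/6, …
E[payout] = (1/36)·2 + (1/18)·3 + (1/12)·4 + (1/9)·5 + (5/36)·6 + (1/6)·7 + (5/36)·8 + (1/9)·9 + (1/12)·10 + (1/18)·11 + (1/36)·12 = 7
Expected profit = 7 − 5 = 2 ≈ $2.00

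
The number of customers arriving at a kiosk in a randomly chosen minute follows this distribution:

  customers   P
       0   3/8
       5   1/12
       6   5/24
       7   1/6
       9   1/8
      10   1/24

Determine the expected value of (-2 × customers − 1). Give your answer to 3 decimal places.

E[-2x-1] = (3/8)·(-1) + (1/12)·(-11) + (5/24)·(-13) + (1/6)·(-15) + (1/8)·(-19) + (1/24)·(-21)
     = -39/4 ≈ -9.750

-9.750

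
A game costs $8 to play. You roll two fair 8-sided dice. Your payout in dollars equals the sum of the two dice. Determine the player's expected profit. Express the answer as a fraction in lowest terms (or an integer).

Distribution of the sum of the two dice: 2 w.p. 1/64, 3 w.p. 1/32, 4 w.p. 3/64, 5 w.p. 1/16, 6 w.p. 5/64, 7 w.p. 3/32, …
E[payout] = (1/64)·2 + (1/32)·3 + (3/64)·4 + (1/16)·5 + (5/64)·6 + (3/32)·7 + (7/64)·8 + (1/8)·9 + (7/64)·10 + (3/32)·11 + (5/64)·12 + (1/16)·13 + (3/64)·14 + (1/32)·15 + (1/64)·16 = 9
Expected profit = 9 − 8 = 1

$1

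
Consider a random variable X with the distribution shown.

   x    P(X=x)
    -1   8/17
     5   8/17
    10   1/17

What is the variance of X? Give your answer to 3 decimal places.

12.014

E[X] = (8/17)·(-1) + (8/17)·5 + (1/17)·10 = 42/17
E[X²] = (8/17)·1 + (8/17)·25 + (1/17)·100 = 308/17
Var(X) = 308/17 − (42/17)² = 3472/289 ≈ 12.014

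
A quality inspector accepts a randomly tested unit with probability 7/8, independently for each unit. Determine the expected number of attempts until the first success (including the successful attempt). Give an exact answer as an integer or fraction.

8/7

For a geometric distribution, E[trials] = 1/p = 1/(7/8) = 8/7.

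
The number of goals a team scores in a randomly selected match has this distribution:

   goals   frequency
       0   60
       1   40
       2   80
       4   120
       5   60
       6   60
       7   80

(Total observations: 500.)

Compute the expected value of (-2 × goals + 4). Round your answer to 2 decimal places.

Total = 500, so P(goals=0) = 60/500, etc.
E[-2x+4] = (3/25)·4 + (2/25)·2 + (4/25)·0 + (6/25)·(-4) + (3/25)·(-6) + (3/25)·(-8) + (4/25)·(-10)
     = -18/5 ≈ -3.60

-3.60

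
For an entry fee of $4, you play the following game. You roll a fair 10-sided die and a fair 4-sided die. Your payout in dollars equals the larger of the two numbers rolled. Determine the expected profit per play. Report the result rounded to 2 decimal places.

$1.75

Distribution of the larger of the two numbers rolled: 1 w.p. 1/40, 2 w.p. 3/40, 3 w.p. 1/8, 4 w.p. 7/40, 5 w.p. 1/10, 6 w.p. 1/10, …
E[payout] = (1/40)·1 + (3/40)·2 + (1/8)·3 + (7/40)·4 + (1/10)·5 + (1/10)·6 + (1/10)·7 + (1/10)·8 + (1/10)·9 + (1/10)·10 = 23/4
Expected profit = 23/4 − 4 = 7/4 ≈ $1.75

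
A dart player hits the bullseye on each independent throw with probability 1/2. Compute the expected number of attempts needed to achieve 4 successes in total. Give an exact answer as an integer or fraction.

8

By linearity (sum of 4 independent geometric waits), E[trials] = 4/p = 4/(1/2) = 8.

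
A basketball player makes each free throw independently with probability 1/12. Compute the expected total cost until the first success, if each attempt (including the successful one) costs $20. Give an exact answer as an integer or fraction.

$240

E[#attempts] = 1/p = 12; E[cost] = 20·12 = 240.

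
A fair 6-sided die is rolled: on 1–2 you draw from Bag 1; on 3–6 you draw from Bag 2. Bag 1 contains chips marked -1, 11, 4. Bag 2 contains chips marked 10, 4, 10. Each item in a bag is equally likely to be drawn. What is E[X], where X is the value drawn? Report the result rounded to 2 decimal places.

E[X | Bag 1] = (-1 + 11 + 4)/3 = 14/3
E[X | Bag 2] = (10 + 4 + 10)/3 = 8
E[X] = (1/3)·14/3 + (2/3)·8 = 62/9 ≈ 6.89

6.89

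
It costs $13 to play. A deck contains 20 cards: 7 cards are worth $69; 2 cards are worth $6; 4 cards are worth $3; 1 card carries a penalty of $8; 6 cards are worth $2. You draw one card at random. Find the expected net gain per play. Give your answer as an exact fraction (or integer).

E[payout] = (7/20)·69 + (2/20)·6 + (4/20)·3 + (1/20)·(-8) + (6/20)·2 = 511/20
Expected profit = 511/20 − 13 = 251/20

251/20 dollars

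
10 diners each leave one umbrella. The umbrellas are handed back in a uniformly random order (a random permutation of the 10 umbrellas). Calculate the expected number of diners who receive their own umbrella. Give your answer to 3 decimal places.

Let Xᵢ = 1 if person i gets their own umbrella. For each i, P(Xᵢ=1) = 1/10.
By linearity of expectation, E[X₁+…+X_10] = 10·(1/10) = 1.
≈ 1.000

1.000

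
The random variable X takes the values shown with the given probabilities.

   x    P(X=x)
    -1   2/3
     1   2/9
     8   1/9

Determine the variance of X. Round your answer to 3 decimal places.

7.802

E[X] = (2/3)·(-1) + (2/9)·1 + (1/9)·8 = 4/9
E[X²] = (2/3)·1 + (2/9)·1 + (1/9)·64 = 8
Var(X) = 8 − (4/9)² = 632/81 ≈ 7.802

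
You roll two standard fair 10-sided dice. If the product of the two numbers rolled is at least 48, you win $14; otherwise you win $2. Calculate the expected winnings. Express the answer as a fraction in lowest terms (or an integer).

E[payout] = (19/25)·2 + (6/25)·14 = 122/25

122/25 dollars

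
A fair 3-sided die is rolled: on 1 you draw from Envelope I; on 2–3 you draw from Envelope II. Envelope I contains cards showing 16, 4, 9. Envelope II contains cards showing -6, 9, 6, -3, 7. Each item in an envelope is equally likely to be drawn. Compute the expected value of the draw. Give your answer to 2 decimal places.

4.96

E[X | Envelope I] = (16 + 4 + 9)/3 = 29/3
E[X | Envelope II] = (-6 + 9 + 6 − 3 + 7)/5 = 13/5
E[X] = (1/3)·29/3 + (2/3)·13/5 = 223/45 ≈ 4.96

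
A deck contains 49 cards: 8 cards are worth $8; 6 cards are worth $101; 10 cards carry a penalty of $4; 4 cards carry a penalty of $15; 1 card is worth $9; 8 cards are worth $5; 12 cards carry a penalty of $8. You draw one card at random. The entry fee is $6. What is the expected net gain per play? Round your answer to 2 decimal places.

E[payout] = (8/49)·8 + (6/49)·101 + (10/49)·(-4) + (4/49)·(-15) + (1/49)·9 + (8/49)·5 + (12/49)·(-8) = 523/49
Expected profit = 523/49 − 6 = 229/49 ≈ $4.67

$4.67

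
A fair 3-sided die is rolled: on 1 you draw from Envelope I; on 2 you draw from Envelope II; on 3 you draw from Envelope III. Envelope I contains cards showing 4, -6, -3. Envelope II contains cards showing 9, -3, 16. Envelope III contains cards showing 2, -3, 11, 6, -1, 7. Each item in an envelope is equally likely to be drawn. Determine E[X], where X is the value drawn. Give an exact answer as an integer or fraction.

E[X | Envelope I] = (4 − 6 − 3)/3 = -5/3
E[X | Envelope II] = (9 − 3 + 16)/3 = 22/3
E[X | Envelope III] = (2 − 3 + 11 + 6 − 1 + 7)/6 = 11/3
E[X] = (1/3)·(-5/3) + (1/3)·22/3 + (1/3)·11/3 = 28/9

28/9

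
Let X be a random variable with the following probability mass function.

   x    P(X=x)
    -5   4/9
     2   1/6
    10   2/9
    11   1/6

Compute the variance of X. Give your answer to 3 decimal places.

E[X] = (4/9)·(-5) + (1/6)·2 + (2/9)·10 + (1/6)·11 = 13/6
E[X²] = (4/9)·25 + (1/6)·4 + (2/9)·100 + (1/6)·121 = 325/6
Var(X) = 325/6 − (13/6)² = 1781/36 ≈ 49.472

49.472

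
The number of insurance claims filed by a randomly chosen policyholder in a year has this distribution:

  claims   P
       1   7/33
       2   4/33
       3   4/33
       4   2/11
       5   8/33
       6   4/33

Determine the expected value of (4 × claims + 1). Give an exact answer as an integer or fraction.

E[4x+1] = (7/33)·5 + (4/33)·9 + (4/33)·13 + (2/11)·17 + (8/33)·21 + (4/33)·25
     = 493/33

493/33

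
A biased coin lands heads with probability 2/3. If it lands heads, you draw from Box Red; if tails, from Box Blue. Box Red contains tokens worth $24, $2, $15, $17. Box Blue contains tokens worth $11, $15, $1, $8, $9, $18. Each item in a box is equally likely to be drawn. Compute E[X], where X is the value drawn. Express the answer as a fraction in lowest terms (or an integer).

118/9 dollars

E[X | Box Red] = (24 + 2 + 15 + 17)/4 = 29/2
E[X | Box Blue] = (11 + 15 + 1 + 8 + 9 + 18)/6 = 31/3
E[X] = (2/3)·29/2 + (1/3)·31/3 = 118/9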